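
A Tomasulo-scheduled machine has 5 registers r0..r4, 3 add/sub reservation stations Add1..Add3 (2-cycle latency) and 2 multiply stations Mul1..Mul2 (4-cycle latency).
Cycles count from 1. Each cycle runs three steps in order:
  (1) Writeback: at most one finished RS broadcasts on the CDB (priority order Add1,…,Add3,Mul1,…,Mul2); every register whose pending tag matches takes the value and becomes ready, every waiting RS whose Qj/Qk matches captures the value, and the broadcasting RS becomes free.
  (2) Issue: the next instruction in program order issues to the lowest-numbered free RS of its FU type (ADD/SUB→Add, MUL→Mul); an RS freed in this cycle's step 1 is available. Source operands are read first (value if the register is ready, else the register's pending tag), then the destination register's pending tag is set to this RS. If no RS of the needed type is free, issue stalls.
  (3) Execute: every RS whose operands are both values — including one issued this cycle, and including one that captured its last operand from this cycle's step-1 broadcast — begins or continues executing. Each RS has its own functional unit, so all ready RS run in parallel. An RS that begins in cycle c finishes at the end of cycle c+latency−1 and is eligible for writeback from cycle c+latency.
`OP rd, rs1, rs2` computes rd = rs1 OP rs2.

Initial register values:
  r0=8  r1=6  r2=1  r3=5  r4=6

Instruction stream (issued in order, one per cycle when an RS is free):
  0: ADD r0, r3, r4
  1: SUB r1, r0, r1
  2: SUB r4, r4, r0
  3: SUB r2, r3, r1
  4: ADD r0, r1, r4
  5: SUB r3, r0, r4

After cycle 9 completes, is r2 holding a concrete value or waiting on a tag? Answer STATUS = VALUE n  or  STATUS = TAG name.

STATUS = VALUE 0

cycle 1: issue ADD r0<-Add1 // r0:Add1,r1:6,r2:1,r3:5,r4:6
cycle 2: issue SUB r1<-Add2 // r0:Add1,r1:Add2,r2:1,r3:5,r4:6
cycle 3: CDB Add1=11; issue SUB r4<-Add1 // r0:11,r1:Add2,r2:1,r3:5,r4:Add1
cycle 4: issue SUB r2<-Add3 // r0:11,r1:Add2,r2:Add3,r3:5,r4:Add1
cycle 5: CDB Add1=-5; issue ADD r0<-Add1 // r0:Add1,r1:Add2,r2:Add3,r3:5,r4:-5
cycle 6: CDB Add2=5; issue SUB r3<-Add2 // r0:Add1,r1:5,r2:Add3,r3:Add2,r4:-5
cycle 7: - // r0:Add1,r1:5,r2:Add3,r3:Add2,r4:-5
cycle 8: CDB Add1=0 // r0:0,r1:5,r2:Add3,r3:Add2,r4:-5
cycle 9: CDB Add3=0 // r0:0,r1:5,r2:0,r3:Add2,r4:-5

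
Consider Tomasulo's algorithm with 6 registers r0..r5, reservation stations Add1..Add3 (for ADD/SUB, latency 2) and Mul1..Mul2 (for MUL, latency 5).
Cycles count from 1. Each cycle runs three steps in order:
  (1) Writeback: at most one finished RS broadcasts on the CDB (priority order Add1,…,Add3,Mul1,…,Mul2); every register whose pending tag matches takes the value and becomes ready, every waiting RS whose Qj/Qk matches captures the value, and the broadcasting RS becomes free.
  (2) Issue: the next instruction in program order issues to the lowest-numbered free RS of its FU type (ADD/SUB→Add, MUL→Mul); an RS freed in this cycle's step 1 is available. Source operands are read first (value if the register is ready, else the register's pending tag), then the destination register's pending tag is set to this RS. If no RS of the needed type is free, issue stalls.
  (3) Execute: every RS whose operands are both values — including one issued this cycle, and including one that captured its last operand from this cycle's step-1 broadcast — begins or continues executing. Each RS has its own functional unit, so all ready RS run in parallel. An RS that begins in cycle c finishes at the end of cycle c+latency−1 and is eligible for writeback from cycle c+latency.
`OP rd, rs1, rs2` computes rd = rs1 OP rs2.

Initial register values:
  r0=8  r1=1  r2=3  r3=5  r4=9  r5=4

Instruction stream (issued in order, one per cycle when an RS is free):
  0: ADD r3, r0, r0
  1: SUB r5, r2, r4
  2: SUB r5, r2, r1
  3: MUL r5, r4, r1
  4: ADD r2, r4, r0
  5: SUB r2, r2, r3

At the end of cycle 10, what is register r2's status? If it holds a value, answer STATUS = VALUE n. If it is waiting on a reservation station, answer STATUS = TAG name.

c1: issue ADD r3<-Add1 | r0:8,r1:1,r2:3,r3:Add1,r4:9,r5:4
c2: issue SUB r5<-Add2 | r0:8,r1:1,r2:3,r3:Add1,r4:9,r5:Add2
c3: CDB Add1=16; issue SUB r5<-Add1 | r0:8,r1:1,r2:3,r3:16,r4:9,r5:Add1
c4: CDB Add2=-6; issue MUL r5<-Mul1 | r0:8,r1:1,r2:3,r3:16,r4:9,r5:Mul1
c5: CDB Add1=2; issue ADD r2<-Add1 | r0:8,r1:1,r2:Add1,r3:16,r4:9,r5:Mul1
c6: issue SUB r2<-Add2 | r0:8,r1:1,r2:Add2,r3:16,r4:9,r5:Mul1
c7: CDB Add1=17 | r0:8,r1:1,r2:Add2,r3:16,r4:9,r5:Mul1
c8: - | r0:8,r1:1,r2:Add2,r3:16,r4:9,r5:Mul1
c9: CDB Add2=1 | r0:8,r1:1,r2:1,r3:16,r4:9,r5:Mul1
c10: CDB Mul1=9 | r0:8,r1:1,r2:1,r3:16,r4:9,r5:9

STATUS = VALUE 1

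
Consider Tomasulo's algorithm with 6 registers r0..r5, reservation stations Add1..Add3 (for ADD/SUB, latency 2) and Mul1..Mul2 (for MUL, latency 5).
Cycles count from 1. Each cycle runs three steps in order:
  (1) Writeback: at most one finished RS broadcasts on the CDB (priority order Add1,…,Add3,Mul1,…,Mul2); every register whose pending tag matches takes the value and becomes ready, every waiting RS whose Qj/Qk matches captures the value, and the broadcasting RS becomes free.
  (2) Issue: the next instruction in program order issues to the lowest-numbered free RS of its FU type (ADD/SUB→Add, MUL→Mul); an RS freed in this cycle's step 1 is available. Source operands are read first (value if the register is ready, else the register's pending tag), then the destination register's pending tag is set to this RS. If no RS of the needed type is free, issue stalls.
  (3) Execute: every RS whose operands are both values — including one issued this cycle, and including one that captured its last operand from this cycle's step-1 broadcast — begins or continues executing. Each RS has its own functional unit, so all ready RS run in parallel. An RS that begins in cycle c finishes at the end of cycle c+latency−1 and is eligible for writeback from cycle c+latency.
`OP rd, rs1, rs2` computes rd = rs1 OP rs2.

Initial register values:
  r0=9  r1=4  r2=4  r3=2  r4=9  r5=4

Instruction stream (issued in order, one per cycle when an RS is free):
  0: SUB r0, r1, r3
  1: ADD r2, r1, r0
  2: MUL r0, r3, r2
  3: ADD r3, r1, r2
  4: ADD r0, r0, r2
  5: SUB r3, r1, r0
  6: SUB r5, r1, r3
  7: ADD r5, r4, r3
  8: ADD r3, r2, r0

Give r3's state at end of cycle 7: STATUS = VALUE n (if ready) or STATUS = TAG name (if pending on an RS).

cycle 1: issue SUB r0<-Add1 // r0:Add1,r1:4,r2:4,r3:2,r4:9,r5:4
cycle 2: issue ADD r2<-Add2 // r0:Add1,r1:4,r2:Add2,r3:2,r4:9,r5:4
cycle 3: CDB Add1=2; issue MUL r0<-Mul1 // r0:Mul1,r1:4,r2:Add2,r3:2,r4:9,r5:4
cycle 4: issue ADD r3<-Add1 // r0:Mul1,r1:4,r2:Add2,r3:Add1,r4:9,r5:4
cycle 5: CDB Add2=6; issue ADD r0<-Add2 // r0:Add2,r1:4,r2:6,r3:Add1,r4:9,r5:4
cycle 6: issue SUB r3<-Add3 // r0:Add2,r1:4,r2:6,r3:Add3,r4:9,r5:4
cycle 7: CDB Add1=10; issue SUB r5<-Add1 // r0:Add2,r1:4,r2:6,r3:Add3,r4:9,r5:Add1

STATUS = TAG Add3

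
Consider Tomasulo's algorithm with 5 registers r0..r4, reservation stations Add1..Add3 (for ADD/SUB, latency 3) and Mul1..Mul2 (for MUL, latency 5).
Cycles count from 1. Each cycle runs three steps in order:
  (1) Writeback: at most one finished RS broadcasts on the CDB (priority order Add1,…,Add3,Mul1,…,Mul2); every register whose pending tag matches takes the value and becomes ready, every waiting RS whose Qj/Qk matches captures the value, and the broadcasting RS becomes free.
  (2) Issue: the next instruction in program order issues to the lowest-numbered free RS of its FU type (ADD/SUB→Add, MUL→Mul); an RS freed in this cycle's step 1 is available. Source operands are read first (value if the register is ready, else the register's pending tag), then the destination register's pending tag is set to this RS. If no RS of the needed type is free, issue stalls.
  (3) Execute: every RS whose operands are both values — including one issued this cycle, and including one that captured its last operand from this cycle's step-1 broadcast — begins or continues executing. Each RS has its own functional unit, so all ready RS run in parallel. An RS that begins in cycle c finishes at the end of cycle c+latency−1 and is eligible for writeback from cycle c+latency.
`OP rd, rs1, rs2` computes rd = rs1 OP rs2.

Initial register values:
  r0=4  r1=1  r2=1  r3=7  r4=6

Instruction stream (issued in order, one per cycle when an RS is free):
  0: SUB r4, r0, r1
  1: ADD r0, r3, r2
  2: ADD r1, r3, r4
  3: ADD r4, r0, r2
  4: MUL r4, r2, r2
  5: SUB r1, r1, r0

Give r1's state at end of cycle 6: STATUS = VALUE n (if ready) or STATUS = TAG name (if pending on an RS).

STATUS = TAG Add2

c1: issue SUB r4<-Add1 | r0:4,r1:1,r2:1,r3:7,r4:Add1
c2: issue ADD r0<-Add2 | r0:Add2,r1:1,r2:1,r3:7,r4:Add1
c3: issue ADD r1<-Add3 | r0:Add2,r1:Add3,r2:1,r3:7,r4:Add1
c4: CDB Add1=3; issue ADD r4<-Add1 | r0:Add2,r1:Add3,r2:1,r3:7,r4:Add1
c5: CDB Add2=8; issue MUL r4<-Mul1 | r0:8,r1:Add3,r2:1,r3:7,r4:Mul1
c6: issue SUB r1<-Add2 | r0:8,r1:Add2,r2:1,r3:7,r4:Mul1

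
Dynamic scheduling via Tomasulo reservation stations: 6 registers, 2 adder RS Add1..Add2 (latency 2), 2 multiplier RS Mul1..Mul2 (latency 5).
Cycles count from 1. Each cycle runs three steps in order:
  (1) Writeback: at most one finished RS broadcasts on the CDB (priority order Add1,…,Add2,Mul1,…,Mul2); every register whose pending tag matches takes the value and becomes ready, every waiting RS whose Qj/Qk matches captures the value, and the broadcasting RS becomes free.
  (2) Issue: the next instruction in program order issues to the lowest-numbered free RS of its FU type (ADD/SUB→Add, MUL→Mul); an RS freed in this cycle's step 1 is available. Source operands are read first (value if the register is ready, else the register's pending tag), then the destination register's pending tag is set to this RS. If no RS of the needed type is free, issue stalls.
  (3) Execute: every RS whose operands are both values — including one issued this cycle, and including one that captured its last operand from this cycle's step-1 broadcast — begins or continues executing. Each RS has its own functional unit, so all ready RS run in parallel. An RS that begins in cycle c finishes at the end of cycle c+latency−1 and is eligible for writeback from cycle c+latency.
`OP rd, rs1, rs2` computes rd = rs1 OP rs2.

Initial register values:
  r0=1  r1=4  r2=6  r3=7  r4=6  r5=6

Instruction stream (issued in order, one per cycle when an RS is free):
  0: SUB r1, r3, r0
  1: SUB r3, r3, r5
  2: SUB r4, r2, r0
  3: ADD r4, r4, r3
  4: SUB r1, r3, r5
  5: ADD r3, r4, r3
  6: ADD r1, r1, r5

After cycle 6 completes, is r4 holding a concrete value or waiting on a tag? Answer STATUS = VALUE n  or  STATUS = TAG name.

cycle 1: issue SUB r1<-Add1 // r0:1,r1:Add1,r2:6,r3:7,r4:6,r5:6
cycle 2: issue SUB r3<-Add2 // r0:1,r1:Add1,r2:6,r3:Add2,r4:6,r5:6
cycle 3: CDB Add1=6; issue SUB r4<-Add1 // r0:1,r1:6,r2:6,r3:Add2,r4:Add1,r5:6
cycle 4: CDB Add2=1; issue ADD r4<-Add2 // r0:1,r1:6,r2:6,r3:1,r4:Add2,r5:6
cycle 5: CDB Add1=5; issue SUB r1<-Add1 // r0:1,r1:Add1,r2:6,r3:1,r4:Add2,r5:6
cycle 6: stall // r0:1,r1:Add1,r2:6,r3:1,r4:Add2,r5:6

STATUS = TAG Add2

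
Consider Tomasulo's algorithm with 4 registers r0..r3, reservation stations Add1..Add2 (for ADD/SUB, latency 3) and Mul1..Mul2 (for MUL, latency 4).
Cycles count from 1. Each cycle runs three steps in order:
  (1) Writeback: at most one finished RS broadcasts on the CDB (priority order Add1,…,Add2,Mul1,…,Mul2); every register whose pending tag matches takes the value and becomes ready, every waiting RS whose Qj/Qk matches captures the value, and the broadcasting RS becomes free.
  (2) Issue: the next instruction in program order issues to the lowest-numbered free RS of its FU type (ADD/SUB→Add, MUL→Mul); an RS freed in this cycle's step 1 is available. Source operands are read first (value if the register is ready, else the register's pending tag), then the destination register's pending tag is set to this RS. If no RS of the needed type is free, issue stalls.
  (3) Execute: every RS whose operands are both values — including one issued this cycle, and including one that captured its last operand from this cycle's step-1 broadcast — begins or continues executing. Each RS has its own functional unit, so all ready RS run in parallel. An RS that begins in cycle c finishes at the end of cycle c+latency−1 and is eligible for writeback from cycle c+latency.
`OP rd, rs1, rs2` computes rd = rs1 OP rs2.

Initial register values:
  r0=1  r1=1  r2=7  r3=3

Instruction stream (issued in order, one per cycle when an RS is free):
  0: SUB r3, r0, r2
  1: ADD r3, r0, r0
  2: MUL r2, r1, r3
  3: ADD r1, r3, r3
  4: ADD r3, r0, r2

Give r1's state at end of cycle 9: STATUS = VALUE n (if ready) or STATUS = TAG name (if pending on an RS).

STATUS = VALUE 4

cycle 1: issue SUB r3<-Add1 // r0:1,r1:1,r2:7,r3:Add1
cycle 2: issue ADD r3<-Add2 // r0:1,r1:1,r2:7,r3:Add2
cycle 3: issue MUL r2<-Mul1 // r0:1,r1:1,r2:Mul1,r3:Add2
cycle 4: CDB Add1=-6; issue ADD r1<-Add1 // r0:1,r1:Add1,r2:Mul1,r3:Add2
cycle 5: CDB Add2=2; issue ADD r3<-Add2 // r0:1,r1:Add1,r2:Mul1,r3:Add2
cycle 6: - // r0:1,r1:Add1,r2:Mul1,r3:Add2
cycle 7: - // r0:1,r1:Add1,r2:Mul1,r3:Add2
cycle 8: CDB Add1=4 // r0:1,r1:4,r2:Mul1,r3:Add2
cycle 9: CDB Mul1=2 // r0:1,r1:4,r2:2,r3:Add2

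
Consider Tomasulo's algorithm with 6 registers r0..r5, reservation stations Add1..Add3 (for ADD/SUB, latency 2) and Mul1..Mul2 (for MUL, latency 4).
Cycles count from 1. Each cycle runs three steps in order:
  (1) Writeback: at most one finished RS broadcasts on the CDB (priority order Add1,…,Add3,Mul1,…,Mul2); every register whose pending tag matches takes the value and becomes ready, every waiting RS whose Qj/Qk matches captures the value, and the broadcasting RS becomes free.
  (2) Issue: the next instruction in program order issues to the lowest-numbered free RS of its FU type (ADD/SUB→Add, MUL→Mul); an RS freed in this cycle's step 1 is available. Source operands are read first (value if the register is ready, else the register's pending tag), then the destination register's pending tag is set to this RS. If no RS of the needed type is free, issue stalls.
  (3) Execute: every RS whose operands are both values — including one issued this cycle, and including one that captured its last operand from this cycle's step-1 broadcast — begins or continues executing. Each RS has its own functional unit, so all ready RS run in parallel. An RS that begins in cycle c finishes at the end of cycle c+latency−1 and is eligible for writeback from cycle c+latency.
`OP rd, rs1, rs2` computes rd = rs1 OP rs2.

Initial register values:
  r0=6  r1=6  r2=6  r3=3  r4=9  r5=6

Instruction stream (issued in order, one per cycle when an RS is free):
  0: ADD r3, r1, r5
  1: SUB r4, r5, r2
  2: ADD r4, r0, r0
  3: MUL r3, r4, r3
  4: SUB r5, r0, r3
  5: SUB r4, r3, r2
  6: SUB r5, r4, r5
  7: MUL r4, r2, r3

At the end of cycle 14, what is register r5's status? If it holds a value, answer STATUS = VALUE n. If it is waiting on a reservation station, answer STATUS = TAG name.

STATUS = VALUE 276

  c1: issue ADD r3<-Add1  regs: r0:6,r1:6,r2:6,r3:Add1,r4:9,r5:6
  c2: issue SUB r4<-Add2  regs: r0:6,r1:6,r2:6,r3:Add1,r4:Add2,r5:6
  c3: CDB Add1=12; issue ADD r4<-Add1  regs: r0:6,r1:6,r2:6,r3:12,r4:Add1,r5:6
  c4: CDB Add2=0; issue MUL r3<-Mul1  regs: r0:6,r1:6,r2:6,r3:Mul1,r4:Add1,r5:6
  c5: CDB Add1=12; issue SUB r5<-Add1  regs: r0:6,r1:6,r2:6,r3:Mul1,r4:12,r5:Add1
  c6: issue SUB r4<-Add2  regs: r0:6,r1:6,r2:6,r3:Mul1,r4:Add2,r5:Add1
  c7: issue SUB r5<-Add3  regs: r0:6,r1:6,r2:6,r3:Mul1,r4:Add2,r5:Add3
  c8: issue MUL r4<-Mul2  regs: r0:6,r1:6,r2:6,r3:Mul1,r4:Mul2,r5:Add3
  c9: CDB Mul1=144  regs: r0:6,r1:6,r2:6,r3:144,r4:Mul2,r5:Add3
  c10: -  regs: r0:6,r1:6,r2:6,r3:144,r4:Mul2,r5:Add3
  c11: CDB Add1=-138  regs: r0:6,r1:6,r2:6,r3:144,r4:Mul2,r5:Add3
  c12: CDB Add2=138  regs: r0:6,r1:6,r2:6,r3:144,r4:Mul2,r5:Add3
  c13: CDB Mul2=864  regs: r0:6,r1:6,r2:6,r3:144,r4:864,r5:Add3
  c14: CDB Add3=276  regs: r0:6,r1:6,r2:6,r3:144,r4:864,r5:276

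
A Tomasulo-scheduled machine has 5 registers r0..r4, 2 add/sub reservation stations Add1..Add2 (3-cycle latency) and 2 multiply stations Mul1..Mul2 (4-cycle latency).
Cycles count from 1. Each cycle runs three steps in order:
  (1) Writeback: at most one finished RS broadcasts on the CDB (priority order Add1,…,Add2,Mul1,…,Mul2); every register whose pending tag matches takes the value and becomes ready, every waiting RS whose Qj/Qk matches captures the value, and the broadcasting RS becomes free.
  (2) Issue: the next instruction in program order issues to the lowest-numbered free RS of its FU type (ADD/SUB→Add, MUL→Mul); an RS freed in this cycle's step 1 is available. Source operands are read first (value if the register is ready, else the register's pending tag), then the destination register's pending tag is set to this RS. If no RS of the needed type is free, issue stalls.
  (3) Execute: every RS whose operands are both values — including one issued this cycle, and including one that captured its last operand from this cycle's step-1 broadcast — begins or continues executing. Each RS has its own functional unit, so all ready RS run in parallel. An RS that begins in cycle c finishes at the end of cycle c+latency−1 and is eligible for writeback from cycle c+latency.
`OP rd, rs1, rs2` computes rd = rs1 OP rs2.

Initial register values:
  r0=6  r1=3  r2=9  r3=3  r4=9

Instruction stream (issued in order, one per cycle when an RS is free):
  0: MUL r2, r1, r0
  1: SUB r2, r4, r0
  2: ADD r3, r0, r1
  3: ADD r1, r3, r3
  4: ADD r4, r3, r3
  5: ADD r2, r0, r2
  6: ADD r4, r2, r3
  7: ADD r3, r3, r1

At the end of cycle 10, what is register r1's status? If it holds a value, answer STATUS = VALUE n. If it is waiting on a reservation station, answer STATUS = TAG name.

  c1: issue MUL r2<-Mul1  regs: r0:6,r1:3,r2:Mul1,r3:3,r4:9
  c2: issue SUB r2<-Add1  regs: r0:6,r1:3,r2:Add1,r3:3,r4:9
  c3: issue ADD r3<-Add2  regs: r0:6,r1:3,r2:Add1,r3:Add2,r4:9
  c4: stall  regs: r0:6,r1:3,r2:Add1,r3:Add2,r4:9
  c5: CDB Add1=3; issue ADD r1<-Add1  regs: r0:6,r1:Add1,r2:3,r3:Add2,r4:9
  c6: CDB Add2=9; issue ADD r4<-Add2  regs: r0:6,r1:Add1,r2:3,r3:9,r4:Add2
  c7: CDB Mul1=18; stall  regs: r0:6,r1:Add1,r2:3,r3:9,r4:Add2
  c8: stall  regs: r0:6,r1:Add1,r2:3,r3:9,r4:Add2
  c9: CDB Add1=18; issue ADD r2<-Add1  regs: r0:6,r1:18,r2:Add1,r3:9,r4:Add2
  c10: CDB Add2=18; issue ADD r4<-Add2  regs: r0:6,r1:18,r2:Add1,r3:9,r4:Add2

STATUS = VALUE 18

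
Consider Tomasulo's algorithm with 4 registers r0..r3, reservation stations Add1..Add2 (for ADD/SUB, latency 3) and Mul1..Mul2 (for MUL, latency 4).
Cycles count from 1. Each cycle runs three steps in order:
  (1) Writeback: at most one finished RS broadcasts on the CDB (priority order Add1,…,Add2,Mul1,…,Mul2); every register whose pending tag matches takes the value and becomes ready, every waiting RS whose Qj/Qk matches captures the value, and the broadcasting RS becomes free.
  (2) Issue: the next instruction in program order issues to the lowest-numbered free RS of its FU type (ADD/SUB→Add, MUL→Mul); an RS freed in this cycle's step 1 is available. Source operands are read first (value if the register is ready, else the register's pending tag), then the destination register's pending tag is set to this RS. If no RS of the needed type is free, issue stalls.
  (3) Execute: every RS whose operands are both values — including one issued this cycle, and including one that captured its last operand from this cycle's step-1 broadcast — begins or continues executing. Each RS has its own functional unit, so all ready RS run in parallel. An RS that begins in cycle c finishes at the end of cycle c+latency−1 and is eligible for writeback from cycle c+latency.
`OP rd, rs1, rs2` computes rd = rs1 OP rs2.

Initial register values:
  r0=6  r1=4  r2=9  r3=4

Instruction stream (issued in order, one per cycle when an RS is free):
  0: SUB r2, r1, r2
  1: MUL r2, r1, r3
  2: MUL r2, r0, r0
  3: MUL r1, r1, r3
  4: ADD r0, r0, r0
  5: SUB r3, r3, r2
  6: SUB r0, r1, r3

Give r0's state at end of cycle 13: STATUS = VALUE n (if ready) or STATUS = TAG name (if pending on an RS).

STATUS = TAG Add1

  c1: issue SUB r2<-Add1  regs: r0:6,r1:4,r2:Add1,r3:4
  c2: issue MUL r2<-Mul1  regs: r0:6,r1:4,r2:Mul1,r3:4
  c3: issue MUL r2<-Mul2  regs: r0:6,r1:4,r2:Mul2,r3:4
  c4: CDB Add1=-5; stall  regs: r0:6,r1:4,r2:Mul2,r3:4
  c5: stall  regs: r0:6,r1:4,r2:Mul2,r3:4
  c6: CDB Mul1=16; issue MUL r1<-Mul1  regs: r0:6,r1:Mul1,r2:Mul2,r3:4
  c7: CDB Mul2=36; issue ADD r0<-Add1  regs: r0:Add1,r1:Mul1,r2:36,r3:4
  c8: issue SUB r3<-Add2  regs: r0:Add1,r1:Mul1,r2:36,r3:Add2
  c9: stall  regs: r0:Add1,r1:Mul1,r2:36,r3:Add2
  c10: CDB Add1=12; issue SUB r0<-Add1  regs: r0:Add1,r1:Mul1,r2:36,r3:Add2
  c11: CDB Add2=-32  regs: r0:Add1,r1:Mul1,r2:36,r3:-32
  c12: CDB Mul1=16  regs: r0:Add1,r1:16,r2:36,r3:-32
  c13: -  regs: r0:Add1,r1:16,r2:36,r3:-32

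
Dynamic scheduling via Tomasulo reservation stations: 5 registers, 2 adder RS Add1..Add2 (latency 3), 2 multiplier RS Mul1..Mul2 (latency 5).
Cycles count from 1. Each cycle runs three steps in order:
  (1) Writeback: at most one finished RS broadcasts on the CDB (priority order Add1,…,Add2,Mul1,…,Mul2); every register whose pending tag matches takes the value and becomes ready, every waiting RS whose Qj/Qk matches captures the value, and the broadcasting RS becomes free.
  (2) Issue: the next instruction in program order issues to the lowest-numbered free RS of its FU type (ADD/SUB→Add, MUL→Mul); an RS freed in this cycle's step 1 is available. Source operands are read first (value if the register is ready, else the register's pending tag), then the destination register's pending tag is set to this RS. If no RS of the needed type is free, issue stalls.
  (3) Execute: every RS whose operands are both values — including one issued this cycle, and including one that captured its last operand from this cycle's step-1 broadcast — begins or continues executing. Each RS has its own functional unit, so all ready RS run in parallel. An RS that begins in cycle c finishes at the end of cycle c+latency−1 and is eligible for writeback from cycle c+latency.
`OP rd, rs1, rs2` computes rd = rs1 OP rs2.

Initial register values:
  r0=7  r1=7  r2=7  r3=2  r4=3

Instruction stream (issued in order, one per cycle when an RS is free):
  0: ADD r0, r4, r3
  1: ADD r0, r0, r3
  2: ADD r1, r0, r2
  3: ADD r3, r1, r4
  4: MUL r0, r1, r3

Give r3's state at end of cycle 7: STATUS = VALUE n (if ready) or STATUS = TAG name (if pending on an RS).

STATUS = TAG Add2

cycle 1: issue ADD r0<-Add1 // r0:Add1,r1:7,r2:7,r3:2,r4:3
cycle 2: issue ADD r0<-Add2 // r0:Add2,r1:7,r2:7,r3:2,r4:3
cycle 3: stall // r0:Add2,r1:7,r2:7,r3:2,r4:3
cycle 4: CDB Add1=5; issue ADD r1<-Add1 // r0:Add2,r1:Add1,r2:7,r3:2,r4:3
cycle 5: stall // r0:Add2,r1:Add1,r2:7,r3:2,r4:3
cycle 6: stall // r0:Add2,r1:Add1,r2:7,r3:2,r4:3
cycle 7: CDB Add2=7; issue ADD r3<-Add2 // r0:7,r1:Add1,r2:7,r3:Add2,r4:3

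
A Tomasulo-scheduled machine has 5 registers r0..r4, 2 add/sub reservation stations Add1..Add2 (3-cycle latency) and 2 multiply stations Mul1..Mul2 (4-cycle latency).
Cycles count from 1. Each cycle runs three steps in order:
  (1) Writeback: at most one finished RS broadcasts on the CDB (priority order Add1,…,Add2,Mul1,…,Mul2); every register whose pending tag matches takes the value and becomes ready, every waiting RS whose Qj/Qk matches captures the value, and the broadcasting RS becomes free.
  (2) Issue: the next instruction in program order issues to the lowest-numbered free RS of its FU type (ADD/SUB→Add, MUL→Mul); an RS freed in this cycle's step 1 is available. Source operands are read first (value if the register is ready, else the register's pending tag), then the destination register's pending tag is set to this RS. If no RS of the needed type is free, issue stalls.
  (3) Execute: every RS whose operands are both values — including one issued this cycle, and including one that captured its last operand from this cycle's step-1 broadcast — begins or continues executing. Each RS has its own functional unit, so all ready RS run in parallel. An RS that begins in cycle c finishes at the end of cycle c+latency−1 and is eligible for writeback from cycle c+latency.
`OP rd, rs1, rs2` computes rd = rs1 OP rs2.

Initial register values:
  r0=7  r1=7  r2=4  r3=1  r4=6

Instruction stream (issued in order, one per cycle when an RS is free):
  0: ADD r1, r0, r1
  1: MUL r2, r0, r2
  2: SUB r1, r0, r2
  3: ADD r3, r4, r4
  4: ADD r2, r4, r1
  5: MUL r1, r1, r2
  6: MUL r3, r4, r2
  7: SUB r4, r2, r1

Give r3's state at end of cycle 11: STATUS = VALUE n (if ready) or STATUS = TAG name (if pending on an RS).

  c1: issue ADD r1<-Add1  regs: r0:7,r1:Add1,r2:4,r3:1,r4:6
  c2: issue MUL r2<-Mul1  regs: r0:7,r1:Add1,r2:Mul1,r3:1,r4:6
  c3: issue SUB r1<-Add2  regs: r0:7,r1:Add2,r2:Mul1,r3:1,r4:6
  c4: CDB Add1=14; issue ADD r3<-Add1  regs: r0:7,r1:Add2,r2:Mul1,r3:Add1,r4:6
  c5: stall  regs: r0:7,r1:Add2,r2:Mul1,r3:Add1,r4:6
  c6: CDB Mul1=28; stall  regs: r0:7,r1:Add2,r2:28,r3:Add1,r4:6
  c7: CDB Add1=12; issue ADD r2<-Add1  regs: r0:7,r1:Add2,r2:Add1,r3:12,r4:6
  c8: issue MUL r1<-Mul1  regs: r0:7,r1:Mul1,r2:Add1,r3:12,r4:6
  c9: CDB Add2=-21; issue MUL r3<-Mul2  regs: r0:7,r1:Mul1,r2:Add1,r3:Mul2,r4:6
  c10: issue SUB r4<-Add2  regs: r0:7,r1:Mul1,r2:Add1,r3:Mul2,r4:Add2
  c11: -  regs: r0:7,r1:Mul1,r2:Add1,r3:Mul2,r4:Add2

STATUS = TAG Mul2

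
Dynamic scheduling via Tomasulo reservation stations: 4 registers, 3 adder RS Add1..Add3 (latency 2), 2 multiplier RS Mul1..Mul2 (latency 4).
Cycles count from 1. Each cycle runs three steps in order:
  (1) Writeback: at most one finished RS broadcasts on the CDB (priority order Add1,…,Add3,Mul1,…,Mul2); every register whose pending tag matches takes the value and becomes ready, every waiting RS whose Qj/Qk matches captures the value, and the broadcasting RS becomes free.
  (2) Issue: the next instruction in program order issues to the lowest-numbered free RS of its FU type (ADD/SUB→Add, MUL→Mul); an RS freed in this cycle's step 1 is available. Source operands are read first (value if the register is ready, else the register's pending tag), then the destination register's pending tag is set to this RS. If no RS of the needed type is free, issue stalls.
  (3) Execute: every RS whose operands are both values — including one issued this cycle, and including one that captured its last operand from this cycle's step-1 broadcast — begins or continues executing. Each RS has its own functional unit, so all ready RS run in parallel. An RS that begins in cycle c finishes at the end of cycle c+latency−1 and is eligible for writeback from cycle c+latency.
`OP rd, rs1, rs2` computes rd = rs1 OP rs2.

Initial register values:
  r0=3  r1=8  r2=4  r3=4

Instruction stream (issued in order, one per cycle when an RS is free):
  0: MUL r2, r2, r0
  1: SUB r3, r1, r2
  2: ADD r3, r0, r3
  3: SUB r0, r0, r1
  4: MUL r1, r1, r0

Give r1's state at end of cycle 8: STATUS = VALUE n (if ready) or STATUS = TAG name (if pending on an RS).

STATUS = TAG Mul1

  c1: issue MUL r2<-Mul1  regs: r0:3,r1:8,r2:Mul1,r3:4
  c2: issue SUB r3<-Add1  regs: r0:3,r1:8,r2:Mul1,r3:Add1
  c3: issue ADD r3<-Add2  regs: r0:3,r1:8,r2:Mul1,r3:Add2
  c4: issue SUB r0<-Add3  regs: r0:Add3,r1:8,r2:Mul1,r3:Add2
  c5: CDB Mul1=12; issue MUL r1<-Mul1  regs: r0:Add3,r1:Mul1,r2:12,r3:Add2
  c6: CDB Add3=-5  regs: r0:-5,r1:Mul1,r2:12,r3:Add2
  c7: CDB Add1=-4  regs: r0:-5,r1:Mul1,r2:12,r3:Add2
  c8: -  regs: r0:-5,r1:Mul1,r2:12,r3:Add2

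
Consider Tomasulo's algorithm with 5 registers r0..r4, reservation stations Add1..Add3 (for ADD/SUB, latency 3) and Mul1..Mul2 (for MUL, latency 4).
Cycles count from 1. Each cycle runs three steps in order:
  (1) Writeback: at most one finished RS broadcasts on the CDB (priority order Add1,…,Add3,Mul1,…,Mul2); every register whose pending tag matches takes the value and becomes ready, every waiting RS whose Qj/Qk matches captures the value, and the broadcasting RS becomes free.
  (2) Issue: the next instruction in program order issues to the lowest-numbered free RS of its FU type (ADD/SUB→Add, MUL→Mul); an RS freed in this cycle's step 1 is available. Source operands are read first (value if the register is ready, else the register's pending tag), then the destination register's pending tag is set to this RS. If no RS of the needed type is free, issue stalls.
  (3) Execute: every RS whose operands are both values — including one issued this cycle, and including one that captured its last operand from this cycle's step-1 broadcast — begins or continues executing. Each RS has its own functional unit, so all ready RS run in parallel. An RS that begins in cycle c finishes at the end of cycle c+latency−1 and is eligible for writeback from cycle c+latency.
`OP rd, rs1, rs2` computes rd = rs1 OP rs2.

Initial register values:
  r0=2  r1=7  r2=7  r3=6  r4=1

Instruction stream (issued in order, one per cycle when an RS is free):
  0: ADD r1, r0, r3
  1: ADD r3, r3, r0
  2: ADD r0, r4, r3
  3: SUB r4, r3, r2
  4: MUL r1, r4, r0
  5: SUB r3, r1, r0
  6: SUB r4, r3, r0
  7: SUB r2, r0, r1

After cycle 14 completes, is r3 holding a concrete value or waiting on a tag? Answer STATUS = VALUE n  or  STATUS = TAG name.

c1: issue ADD r1<-Add1 | r0:2,r1:Add1,r2:7,r3:6,r4:1
c2: issue ADD r3<-Add2 | r0:2,r1:Add1,r2:7,r3:Add2,r4:1
c3: issue ADD r0<-Add3 | r0:Add3,r1:Add1,r2:7,r3:Add2,r4:1
c4: CDB Add1=8; issue SUB r4<-Add1 | r0:Add3,r1:8,r2:7,r3:Add2,r4:Add1
c5: CDB Add2=8; issue MUL r1<-Mul1 | r0:Add3,r1:Mul1,r2:7,r3:8,r4:Add1
c6: issue SUB r3<-Add2 | r0:Add3,r1:Mul1,r2:7,r3:Add2,r4:Add1
c7: stall | r0:Add3,r1:Mul1,r2:7,r3:Add2,r4:Add1
c8: CDB Add1=1; issue SUB r4<-Add1 | r0:Add3,r1:Mul1,r2:7,r3:Add2,r4:Add1
c9: CDB Add3=9; issue SUB r2<-Add3 | r0:9,r1:Mul1,r2:Add3,r3:Add2,r4:Add1
c10: - | r0:9,r1:Mul1,r2:Add3,r3:Add2,r4:Add1
c11: - | r0:9,r1:Mul1,r2:Add3,r3:Add2,r4:Add1
c12: - | r0:9,r1:Mul1,r2:Add3,r3:Add2,r4:Add1
c13: CDB Mul1=9 | r0:9,r1:9,r2:Add3,r3:Add2,r4:Add1
c14: - | r0:9,r1:9,r2:Add3,r3:Add2,r4:Add1

STATUS = TAG Add2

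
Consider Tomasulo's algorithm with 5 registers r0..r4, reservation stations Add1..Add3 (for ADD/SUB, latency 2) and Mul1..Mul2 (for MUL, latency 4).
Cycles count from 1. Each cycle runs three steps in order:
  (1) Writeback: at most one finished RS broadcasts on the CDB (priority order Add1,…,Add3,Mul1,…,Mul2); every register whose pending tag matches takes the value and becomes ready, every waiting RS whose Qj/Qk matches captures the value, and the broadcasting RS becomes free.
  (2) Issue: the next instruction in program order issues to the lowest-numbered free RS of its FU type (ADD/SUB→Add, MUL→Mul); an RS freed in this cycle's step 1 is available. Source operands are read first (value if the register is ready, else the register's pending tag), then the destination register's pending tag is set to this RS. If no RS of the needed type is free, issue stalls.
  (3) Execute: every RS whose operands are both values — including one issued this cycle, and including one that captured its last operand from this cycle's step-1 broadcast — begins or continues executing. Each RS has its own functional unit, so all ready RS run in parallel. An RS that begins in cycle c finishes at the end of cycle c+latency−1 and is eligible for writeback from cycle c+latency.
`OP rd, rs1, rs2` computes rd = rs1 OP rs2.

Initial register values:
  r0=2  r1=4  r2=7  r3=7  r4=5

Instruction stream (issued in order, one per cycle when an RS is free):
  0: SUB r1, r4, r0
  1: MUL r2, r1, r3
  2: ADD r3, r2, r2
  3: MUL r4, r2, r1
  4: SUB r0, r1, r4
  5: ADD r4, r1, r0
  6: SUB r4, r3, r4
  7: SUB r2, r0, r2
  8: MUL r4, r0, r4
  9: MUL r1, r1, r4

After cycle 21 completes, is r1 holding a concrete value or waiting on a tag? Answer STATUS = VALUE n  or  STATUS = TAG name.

STATUS = TAG Mul2

  c1: issue SUB r1<-Add1  regs: r0:2,r1:Add1,r2:7,r3:7,r4:5
  c2: issue MUL r2<-Mul1  regs: r0:2,r1:Add1,r2:Mul1,r3:7,r4:5
  c3: CDB Add1=3; issue ADD r3<-Add1  regs: r0:2,r1:3,r2:Mul1,r3:Add1,r4:5
  c4: issue MUL r4<-Mul2  regs: r0:2,r1:3,r2:Mul1,r3:Add1,r4:Mul2
  c5: issue SUB r0<-Add2  regs: r0:Add2,r1:3,r2:Mul1,r3:Add1,r4:Mul2
  c6: issue ADD r4<-Add3  regs: r0:Add2,r1:3,r2:Mul1,r3:Add1,r4:Add3
  c7: CDB Mul1=21; stall  regs: r0:Add2,r1:3,r2:21,r3:Add1,r4:Add3
  c8: stall  regs: r0:Add2,r1:3,r2:21,r3:Add1,r4:Add3
  c9: CDB Add1=42; issue SUB r4<-Add1  regs: r0:Add2,r1:3,r2:21,r3:42,r4:Add1
  c10: stall  regs: r0:Add2,r1:3,r2:21,r3:42,r4:Add1
  c11: CDB Mul2=63; stall  regs: r0:Add2,r1:3,r2:21,r3:42,r4:Add1
  c12: stall  regs: r0:Add2,r1:3,r2:21,r3:42,r4:Add1
  c13: CDB Add2=-60; issue SUB r2<-Add2  regs: r0:-60,r1:3,r2:Add2,r3:42,r4:Add1
  c14: issue MUL r4<-Mul1  regs: r0:-60,r1:3,r2:Add2,r3:42,r4:Mul1
  c15: CDB Add2=-81; issue MUL r1<-Mul2  regs: r0:-60,r1:Mul2,r2:-81,r3:42,r4:Mul1
  c16: CDB Add3=-57  regs: r0:-60,r1:Mul2,r2:-81,r3:42,r4:Mul1
  c17: -  regs: r0:-60,r1:Mul2,r2:-81,r3:42,r4:Mul1
  c18: CDB Add1=99  regs: r0:-60,r1:Mul2,r2:-81,r3:42,r4:Mul1
  c19: -  regs: r0:-60,r1:Mul2,r2:-81,r3:42,r4:Mul1
  c20: -  regs: r0:-60,r1:Mul2,r2:-81,r3:42,r4:Mul1
  c21: -  regs: r0:-60,r1:Mul2,r2:-81,r3:42,r4:Mul1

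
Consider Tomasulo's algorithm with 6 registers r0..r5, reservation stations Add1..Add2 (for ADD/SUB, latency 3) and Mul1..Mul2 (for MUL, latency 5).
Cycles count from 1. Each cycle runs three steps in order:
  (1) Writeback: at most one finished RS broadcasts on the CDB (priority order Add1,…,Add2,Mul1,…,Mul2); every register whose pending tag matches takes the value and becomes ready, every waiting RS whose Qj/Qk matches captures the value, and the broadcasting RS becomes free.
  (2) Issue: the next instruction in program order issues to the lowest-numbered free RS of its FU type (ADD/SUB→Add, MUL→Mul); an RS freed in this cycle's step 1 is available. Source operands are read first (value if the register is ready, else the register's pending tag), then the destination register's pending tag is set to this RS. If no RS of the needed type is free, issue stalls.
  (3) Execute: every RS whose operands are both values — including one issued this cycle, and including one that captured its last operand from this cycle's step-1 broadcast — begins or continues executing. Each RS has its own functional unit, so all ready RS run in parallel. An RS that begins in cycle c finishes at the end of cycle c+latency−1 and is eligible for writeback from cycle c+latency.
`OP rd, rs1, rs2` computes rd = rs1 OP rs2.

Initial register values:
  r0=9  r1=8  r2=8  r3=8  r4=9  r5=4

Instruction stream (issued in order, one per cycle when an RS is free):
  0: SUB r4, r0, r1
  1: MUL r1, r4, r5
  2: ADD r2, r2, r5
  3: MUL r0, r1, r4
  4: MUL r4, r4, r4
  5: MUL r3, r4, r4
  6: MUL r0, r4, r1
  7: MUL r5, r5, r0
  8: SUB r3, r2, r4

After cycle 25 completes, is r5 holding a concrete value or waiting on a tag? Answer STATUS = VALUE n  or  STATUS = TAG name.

cycle 1: issue SUB r4<-Add1 // r0:9,r1:8,r2:8,r3:8,r4:Add1,r5:4
cycle 2: issue MUL r1<-Mul1 // r0:9,r1:Mul1,r2:8,r3:8,r4:Add1,r5:4
cycle 3: issue ADD r2<-Add2 // r0:9,r1:Mul1,r2:Add2,r3:8,r4:Add1,r5:4
cycle 4: CDB Add1=1; issue MUL r0<-Mul2 // r0:Mul2,r1:Mul1,r2:Add2,r3:8,r4:1,r5:4
cycle 5: stall // r0:Mul2,r1:Mul1,r2:Add2,r3:8,r4:1,r5:4
cycle 6: CDB Add2=12; stall // r0:Mul2,r1:Mul1,r2:12,r3:8,r4:1,r5:4
cycle 7: stall // r0:Mul2,r1:Mul1,r2:12,r3:8,r4:1,r5:4
cycle 8: stall // r0:Mul2,r1:Mul1,r2:12,r3:8,r4:1,r5:4
cycle 9: CDB Mul1=4; issue MUL r4<-Mul1 // r0:Mul2,r1:4,r2:12,r3:8,r4:Mul1,r5:4
cycle 10: stall // r0:Mul2,r1:4,r2:12,r3:8,r4:Mul1,r5:4
cycle 11: stall // r0:Mul2,r1:4,r2:12,r3:8,r4:Mul1,r5:4
cycle 12: stall // r0:Mul2,r1:4,r2:12,r3:8,r4:Mul1,r5:4
cycle 13: stall // r0:Mul2,r1:4,r2:12,r3:8,r4:Mul1,r5:4
cycle 14: CDB Mul1=1; issue MUL r3<-Mul1 // r0:Mul2,r1:4,r2:12,r3:Mul1,r4:1,r5:4
cycle 15: CDB Mul2=4; issue MUL r0<-Mul2 // r0:Mul2,r1:4,r2:12,r3:Mul1,r4:1,r5:4
cycle 16: stall // r0:Mul2,r1:4,r2:12,r3:Mul1,r4:1,r5:4
cycle 17: stall // r0:Mul2,r1:4,r2:12,r3:Mul1,r4:1,r5:4
cycle 18: stall // r0:Mul2,r1:4,r2:12,r3:Mul1,r4:1,r5:4
cycle 19: CDB Mul1=1; issue MUL r5<-Mul1 // r0:Mul2,r1:4,r2:12,r3:1,r4:1,r5:Mul1
cycle 20: CDB Mul2=4; issue SUB r3<-Add1 // r0:4,r1:4,r2:12,r3:Add1,r4:1,r5:Mul1
cycle 21: - // r0:4,r1:4,r2:12,r3:Add1,r4:1,r5:Mul1
cycle 22: - // r0:4,r1:4,r2:12,r3:Add1,r4:1,r5:Mul1
cycle 23: CDB Add1=11 // r0:4,r1:4,r2:12,r3:11,r4:1,r5:Mul1
cycle 24: - // r0:4,r1:4,r2:12,r3:11,r4:1,r5:Mul1
cycle 25: CDB Mul1=16 // r0:4,r1:4,r2:12,r3:11,r4:1,r5:16

STATUS = VALUE 16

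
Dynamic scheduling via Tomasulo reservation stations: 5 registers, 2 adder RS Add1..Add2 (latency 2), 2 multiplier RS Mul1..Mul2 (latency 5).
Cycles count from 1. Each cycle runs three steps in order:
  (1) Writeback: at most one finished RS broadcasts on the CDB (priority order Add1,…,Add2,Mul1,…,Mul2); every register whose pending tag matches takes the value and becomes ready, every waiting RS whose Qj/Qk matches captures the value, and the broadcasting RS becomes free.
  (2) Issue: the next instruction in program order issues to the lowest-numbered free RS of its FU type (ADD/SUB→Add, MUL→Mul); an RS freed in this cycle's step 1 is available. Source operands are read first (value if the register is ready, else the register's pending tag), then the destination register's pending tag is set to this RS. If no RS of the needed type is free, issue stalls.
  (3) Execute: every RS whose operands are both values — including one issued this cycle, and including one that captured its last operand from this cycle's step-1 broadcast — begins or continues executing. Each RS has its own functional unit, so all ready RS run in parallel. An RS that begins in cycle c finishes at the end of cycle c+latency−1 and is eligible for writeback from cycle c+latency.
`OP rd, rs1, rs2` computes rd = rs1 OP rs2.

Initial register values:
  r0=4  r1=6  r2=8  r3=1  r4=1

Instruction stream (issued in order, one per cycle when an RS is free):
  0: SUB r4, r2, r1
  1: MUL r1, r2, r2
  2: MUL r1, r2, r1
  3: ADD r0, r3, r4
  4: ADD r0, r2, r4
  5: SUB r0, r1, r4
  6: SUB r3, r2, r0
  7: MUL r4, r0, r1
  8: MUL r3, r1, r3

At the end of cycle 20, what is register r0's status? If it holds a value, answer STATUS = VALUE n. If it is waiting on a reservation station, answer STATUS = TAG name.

STATUS = VALUE 510

cycle 1: issue SUB r4<-Add1 // r0:4,r1:6,r2:8,r3:1,r4:Add1
cycle 2: issue MUL r1<-Mul1 // r0:4,r1:Mul1,r2:8,r3:1,r4:Add1
cycle 3: CDB Add1=2; issue MUL r1<-Mul2 // r0:4,r1:Mul2,r2:8,r3:1,r4:2
cycle 4: issue ADD r0<-Add1 // r0:Add1,r1:Mul2,r2:8,r3:1,r4:2
cycle 5: issue ADD r0<-Add2 // r0:Add2,r1:Mul2,r2:8,r3:1,r4:2
cycle 6: CDB Add1=3; issue SUB r0<-Add1 // r0:Add1,r1:Mul2,r2:8,r3:1,r4:2
cycle 7: CDB Add2=10; issue SUB r3<-Add2 // r0:Add1,r1:Mul2,r2:8,r3:Add2,r4:2
cycle 8: CDB Mul1=64; issue MUL r4<-Mul1 // r0:Add1,r1:Mul2,r2:8,r3:Add2,r4:Mul1
cycle 9: stall // r0:Add1,r1:Mul2,r2:8,r3:Add2,r4:Mul1
cycle 10: stall // r0:Add1,r1:Mul2,r2:8,r3:Add2,r4:Mul1
cycle 11: stall // r0:Add1,r1:Mul2,r2:8,r3:Add2,r4:Mul1
cycle 12: stall // r0:Add1,r1:Mul2,r2:8,r3:Add2,r4:Mul1
cycle 13: CDB Mul2=512; issue MUL r3<-Mul2 // r0:Add1,r1:512,r2:8,r3:Mul2,r4:Mul1
cycle 14: - // r0:Add1,r1:512,r2:8,r3:Mul2,r4:Mul1
cycle 15: CDB Add1=510 // r0:510,r1:512,r2:8,r3:Mul2,r4:Mul1
cycle 16: - // r0:510,r1:512,r2:8,r3:Mul2,r4:Mul1
cycle 17: CDB Add2=-502 // r0:510,r1:512,r2:8,r3:Mul2,r4:Mul1
cycle 18: - // r0:510,r1:512,r2:8,r3:Mul2,r4:Mul1
cycle 19: - // r0:510,r1:512,r2:8,r3:Mul2,r4:Mul1
cycle 20: CDB Mul1=261120 // r0:510,r1:512,r2:8,r3:Mul2,r4:261120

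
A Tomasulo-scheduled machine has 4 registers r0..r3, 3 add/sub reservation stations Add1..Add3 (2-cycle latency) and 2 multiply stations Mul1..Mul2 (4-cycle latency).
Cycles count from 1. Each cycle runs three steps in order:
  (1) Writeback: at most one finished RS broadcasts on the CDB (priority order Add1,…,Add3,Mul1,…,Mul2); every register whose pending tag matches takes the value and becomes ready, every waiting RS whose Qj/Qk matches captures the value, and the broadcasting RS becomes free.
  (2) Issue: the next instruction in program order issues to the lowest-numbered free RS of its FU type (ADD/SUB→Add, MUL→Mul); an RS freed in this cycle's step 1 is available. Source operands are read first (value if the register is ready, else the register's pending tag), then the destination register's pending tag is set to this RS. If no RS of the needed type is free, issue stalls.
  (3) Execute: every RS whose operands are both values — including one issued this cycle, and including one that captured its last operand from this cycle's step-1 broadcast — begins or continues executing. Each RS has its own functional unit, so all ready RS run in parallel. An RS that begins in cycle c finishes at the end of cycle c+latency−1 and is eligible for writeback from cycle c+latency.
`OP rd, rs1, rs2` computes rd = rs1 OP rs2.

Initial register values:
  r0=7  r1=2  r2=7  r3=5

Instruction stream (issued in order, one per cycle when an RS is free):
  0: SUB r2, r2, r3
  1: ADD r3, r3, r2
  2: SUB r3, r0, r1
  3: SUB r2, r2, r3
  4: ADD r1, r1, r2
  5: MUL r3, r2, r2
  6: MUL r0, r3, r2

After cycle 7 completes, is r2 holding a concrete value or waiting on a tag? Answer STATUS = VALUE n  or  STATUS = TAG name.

STATUS = VALUE -3

c1: issue SUB r2<-Add1 | r0:7,r1:2,r2:Add1,r3:5
c2: issue ADD r3<-Add2 | r0:7,r1:2,r2:Add1,r3:Add2
c3: CDB Add1=2; issue SUB r3<-Add1 | r0:7,r1:2,r2:2,r3:Add1
c4: issue SUB r2<-Add3 | r0:7,r1:2,r2:Add3,r3:Add1
c5: CDB Add1=5; issue ADD r1<-Add1 | r0:7,r1:Add1,r2:Add3,r3:5
c6: CDB Add2=7; issue MUL r3<-Mul1 | r0:7,r1:Add1,r2:Add3,r3:Mul1
c7: CDB Add3=-3; issue MUL r0<-Mul2 | r0:Mul2,r1:Add1,r2:-3,r3:Mul1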